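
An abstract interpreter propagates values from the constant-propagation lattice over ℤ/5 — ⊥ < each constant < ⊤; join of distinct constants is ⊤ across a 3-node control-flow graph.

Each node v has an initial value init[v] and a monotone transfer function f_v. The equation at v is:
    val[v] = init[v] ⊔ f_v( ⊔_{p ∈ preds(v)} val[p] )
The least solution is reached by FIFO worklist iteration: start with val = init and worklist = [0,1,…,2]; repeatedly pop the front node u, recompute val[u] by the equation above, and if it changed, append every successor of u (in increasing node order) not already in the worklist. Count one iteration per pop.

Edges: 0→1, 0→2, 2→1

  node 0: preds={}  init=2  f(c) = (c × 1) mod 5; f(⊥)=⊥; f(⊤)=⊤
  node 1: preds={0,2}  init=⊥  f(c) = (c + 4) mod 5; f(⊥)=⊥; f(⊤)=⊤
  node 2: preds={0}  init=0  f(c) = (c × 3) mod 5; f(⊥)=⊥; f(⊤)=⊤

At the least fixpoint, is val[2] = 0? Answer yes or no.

no

Trace (4 dequeues):
  [1] u=0 | in ⊥ | out 2 | ==
  [2] u=1 | in ⊤ | out ⊤ | prev ⊥ | push {}
  [3] u=2 | in 2 | out ⊤ | prev 0 | push {1}
  [4] u=1 | in ⊤ | out ⊤ | ==

Converged values:
  [0] 2
  [1] ⊤
  [2] ⊤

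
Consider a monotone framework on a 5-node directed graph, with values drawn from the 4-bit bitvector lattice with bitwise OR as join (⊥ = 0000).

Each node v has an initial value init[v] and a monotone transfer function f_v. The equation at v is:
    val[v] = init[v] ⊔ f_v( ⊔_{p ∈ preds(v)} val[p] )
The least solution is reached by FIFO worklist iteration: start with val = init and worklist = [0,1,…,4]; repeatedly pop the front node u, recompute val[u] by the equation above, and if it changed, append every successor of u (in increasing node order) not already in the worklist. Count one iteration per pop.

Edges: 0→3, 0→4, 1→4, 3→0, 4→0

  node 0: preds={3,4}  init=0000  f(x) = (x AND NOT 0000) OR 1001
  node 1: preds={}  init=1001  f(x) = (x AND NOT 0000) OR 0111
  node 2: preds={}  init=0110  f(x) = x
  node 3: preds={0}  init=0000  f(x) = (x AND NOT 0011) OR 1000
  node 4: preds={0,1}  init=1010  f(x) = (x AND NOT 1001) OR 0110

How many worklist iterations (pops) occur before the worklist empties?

Worklist (9 pops):
  #1 pop 0: in=1010 → 1011 (was 0000); enqueue []
  #2 pop 1: in=0000 → 1111 (was 1001); enqueue []
  #3 pop 2: in=0000 → 0110 (no change)
  #4 pop 3: in=1011 → 1000 (was 0000); enqueue [0]
  #5 pop 4: in=1111 → 1110 (was 1010); enqueue []
  #6 pop 0: in=1110 → 1111 (was 1011); enqueue [3,4]
  #7 pop 3: in=1111 → 1100 (was 1000); enqueue [0]
  #8 pop 4: in=1111 → 1110 (no change)
  #9 pop 0: in=1110 → 1111 (no change)

Fixpoint:
  val[0] = 1111
  val[1] = 1111
  val[2] = 0110
  val[3] = 1100
  val[4] = 1110

9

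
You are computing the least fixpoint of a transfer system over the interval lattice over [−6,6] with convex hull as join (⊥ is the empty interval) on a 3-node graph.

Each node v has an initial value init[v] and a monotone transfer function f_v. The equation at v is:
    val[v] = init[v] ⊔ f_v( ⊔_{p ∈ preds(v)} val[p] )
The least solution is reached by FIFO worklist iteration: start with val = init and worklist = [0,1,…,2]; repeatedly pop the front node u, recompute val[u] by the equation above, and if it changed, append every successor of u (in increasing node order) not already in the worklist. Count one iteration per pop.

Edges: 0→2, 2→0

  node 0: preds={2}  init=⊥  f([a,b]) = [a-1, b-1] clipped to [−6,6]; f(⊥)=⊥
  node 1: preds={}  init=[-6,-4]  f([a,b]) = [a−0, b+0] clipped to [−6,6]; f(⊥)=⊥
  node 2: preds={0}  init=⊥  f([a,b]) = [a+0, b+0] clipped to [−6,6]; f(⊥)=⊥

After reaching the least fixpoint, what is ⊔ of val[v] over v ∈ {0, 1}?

Trace (3 dequeues):
  [1] u=0 | in ⊥ | out ⊥ | ==
  [2] u=1 | in ⊥ | out [-6,-4] | ==
  [3] u=2 | in ⊥ | out ⊥ | ==

Converged values:
  [0] ⊥
  [1] [-6,-4]
  [2] ⊥

[-6,-4]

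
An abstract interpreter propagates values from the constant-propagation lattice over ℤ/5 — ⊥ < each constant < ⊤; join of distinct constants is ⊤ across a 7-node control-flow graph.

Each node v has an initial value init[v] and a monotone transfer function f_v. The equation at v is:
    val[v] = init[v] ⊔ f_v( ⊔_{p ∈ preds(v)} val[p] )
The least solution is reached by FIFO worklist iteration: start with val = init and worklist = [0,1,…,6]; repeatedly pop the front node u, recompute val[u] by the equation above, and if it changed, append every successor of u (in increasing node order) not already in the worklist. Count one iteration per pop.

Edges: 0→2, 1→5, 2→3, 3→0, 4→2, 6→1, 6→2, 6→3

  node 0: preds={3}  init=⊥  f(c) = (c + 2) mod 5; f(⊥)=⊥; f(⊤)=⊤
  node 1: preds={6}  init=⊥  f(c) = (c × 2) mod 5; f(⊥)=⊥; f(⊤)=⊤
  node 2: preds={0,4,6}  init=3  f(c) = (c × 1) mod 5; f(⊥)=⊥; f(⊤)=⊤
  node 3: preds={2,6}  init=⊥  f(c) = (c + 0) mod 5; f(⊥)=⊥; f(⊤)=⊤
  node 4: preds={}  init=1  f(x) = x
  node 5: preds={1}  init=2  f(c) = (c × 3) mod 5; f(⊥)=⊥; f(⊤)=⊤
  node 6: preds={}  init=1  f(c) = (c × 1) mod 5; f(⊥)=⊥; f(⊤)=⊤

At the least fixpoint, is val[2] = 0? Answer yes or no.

no

Trace (9 dequeues):
  [1] u=0 | in ⊥ | out ⊥ | ==
  [2] u=1 | in 1 | out 2 | prev ⊥ | push {}
  [3] u=2 | in 1 | out ⊤ | prev 3 | push {}
  [4] u=3 | in ⊤ | out ⊤ | prev ⊥ | push {0}
  [5] u=4 | in ⊥ | out 1 | ==
  [6] u=5 | in 2 | out ⊤ | prev 2 | push {}
  [7] u=6 | in ⊥ | out 1 | ==
  [8] u=0 | in ⊤ | out ⊤ | prev ⊥ | push {2}
  [9] u=2 | in ⊤ | out ⊤ | ==

Converged values:
  [0] ⊤
  [1] 2
  [2] ⊤
  [3] ⊤
  [4] 1
  [5] ⊤
  [6] 1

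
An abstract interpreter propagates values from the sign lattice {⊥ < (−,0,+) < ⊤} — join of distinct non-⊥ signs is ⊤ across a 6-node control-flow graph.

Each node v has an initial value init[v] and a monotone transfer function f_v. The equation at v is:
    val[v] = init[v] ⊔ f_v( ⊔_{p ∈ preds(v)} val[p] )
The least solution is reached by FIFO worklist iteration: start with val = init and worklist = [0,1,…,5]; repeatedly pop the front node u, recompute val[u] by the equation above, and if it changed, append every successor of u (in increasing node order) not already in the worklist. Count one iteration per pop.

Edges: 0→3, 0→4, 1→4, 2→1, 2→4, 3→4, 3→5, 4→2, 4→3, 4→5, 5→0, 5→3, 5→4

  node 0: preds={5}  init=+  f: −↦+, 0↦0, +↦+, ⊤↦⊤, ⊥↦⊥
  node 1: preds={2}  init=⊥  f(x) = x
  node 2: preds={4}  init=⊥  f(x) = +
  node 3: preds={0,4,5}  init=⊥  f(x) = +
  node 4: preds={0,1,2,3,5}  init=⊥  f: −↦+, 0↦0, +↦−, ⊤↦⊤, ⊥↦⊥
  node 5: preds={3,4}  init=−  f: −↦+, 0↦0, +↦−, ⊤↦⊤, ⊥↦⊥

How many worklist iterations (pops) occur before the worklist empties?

12

Iteration log — 12 steps:
  step 1. node 0  ⊔preds=−  new=+  stable
  step 2. node 1  ⊔preds=⊥  new=⊥  stable
  step 3. node 2  ⊔preds=⊥  new=+  old=⊥  +wl: 1
  step 4. node 3  ⊔preds=⊤  new=+  old=⊥  +wl: 
  step 5. node 4  ⊔preds=⊤  new=⊤  old=⊥  +wl: 2,3
  step 6. node 5  ⊔preds=⊤  new=⊤  old=−  +wl: 0,4
  step 7. node 1  ⊔preds=+  new=+  old=⊥  +wl: 
  step 8. node 2  ⊔preds=⊤  new=+  stable
  step 9. node 3  ⊔preds=⊤  new=+  stable
  step 10. node 0  ⊔preds=⊤  new=⊤  old=+  +wl: 3
  step 11. node 4  ⊔preds=⊤  new=⊤  stable
  step 12. node 3  ⊔preds=⊤  new=+  stable

Least fixpoint reached:
  node 0: ⊤
  node 1: +
  node 2: +
  node 3: +
  node 4: ⊤
  node 5: ⊤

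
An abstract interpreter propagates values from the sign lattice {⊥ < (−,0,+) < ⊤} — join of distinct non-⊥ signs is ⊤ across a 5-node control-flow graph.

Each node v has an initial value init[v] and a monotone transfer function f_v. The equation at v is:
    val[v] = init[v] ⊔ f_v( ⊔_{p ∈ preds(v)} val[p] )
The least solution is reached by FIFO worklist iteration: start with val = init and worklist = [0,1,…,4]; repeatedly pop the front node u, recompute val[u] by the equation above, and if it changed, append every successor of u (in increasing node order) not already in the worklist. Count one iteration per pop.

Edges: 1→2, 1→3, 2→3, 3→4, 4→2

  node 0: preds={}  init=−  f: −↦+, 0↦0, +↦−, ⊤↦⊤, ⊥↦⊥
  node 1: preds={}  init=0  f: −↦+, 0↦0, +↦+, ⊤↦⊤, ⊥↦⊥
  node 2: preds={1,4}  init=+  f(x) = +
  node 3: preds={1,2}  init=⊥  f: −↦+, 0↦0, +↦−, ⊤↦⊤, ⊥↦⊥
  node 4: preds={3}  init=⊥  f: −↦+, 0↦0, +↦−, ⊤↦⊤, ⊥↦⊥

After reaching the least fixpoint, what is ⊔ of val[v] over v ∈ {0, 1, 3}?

⊤

Iteration log — 6 steps:
  step 1. node 0  ⊔preds=⊥  new=−  stable
  step 2. node 1  ⊔preds=⊥  new=0  stable
  step 3. node 2  ⊔preds=0  new=+  stable
  step 4. node 3  ⊔preds=⊤  new=⊤  old=⊥  +wl: 
  step 5. node 4  ⊔preds=⊤  new=⊤  old=⊥  +wl: 2
  step 6. node 2  ⊔preds=⊤  new=+  stable

Least fixpoint reached:
  node 0: −
  node 1: 0
  node 2: +
  node 3: ⊤
  node 4: ⊤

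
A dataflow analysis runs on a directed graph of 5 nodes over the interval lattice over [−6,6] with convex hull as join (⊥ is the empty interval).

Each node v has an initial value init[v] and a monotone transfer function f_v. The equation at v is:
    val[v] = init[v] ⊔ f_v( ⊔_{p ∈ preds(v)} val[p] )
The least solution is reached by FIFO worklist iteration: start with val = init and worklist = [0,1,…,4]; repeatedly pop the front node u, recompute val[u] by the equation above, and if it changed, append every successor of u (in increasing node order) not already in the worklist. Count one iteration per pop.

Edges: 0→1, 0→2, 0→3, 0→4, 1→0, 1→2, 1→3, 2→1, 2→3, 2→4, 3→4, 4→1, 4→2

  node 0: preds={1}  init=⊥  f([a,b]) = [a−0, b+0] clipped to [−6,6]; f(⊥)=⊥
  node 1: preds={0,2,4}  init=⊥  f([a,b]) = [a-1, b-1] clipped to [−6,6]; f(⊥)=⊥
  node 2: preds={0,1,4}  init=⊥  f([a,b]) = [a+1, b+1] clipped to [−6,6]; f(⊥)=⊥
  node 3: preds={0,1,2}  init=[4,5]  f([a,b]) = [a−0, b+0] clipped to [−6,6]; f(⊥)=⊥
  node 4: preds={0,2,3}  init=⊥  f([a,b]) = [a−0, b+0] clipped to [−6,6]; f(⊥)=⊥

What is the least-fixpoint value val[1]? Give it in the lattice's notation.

Iteration log — 58 steps:
  step 1. node 0  ⊔preds=⊥  new=⊥  stable
  step 2. node 1  ⊔preds=⊥  new=⊥  stable
  step 3. node 2  ⊔preds=⊥  new=⊥  stable
  step 4. node 3  ⊔preds=⊥  new=[4,5]  stable
  step 5. node 4  ⊔preds=[4,5]  new=[4,5]  old=⊥  +wl: 1,2
  step 6. node 1  ⊔preds=[4,5]  new=[3,4]  old=⊥  +wl: 0,3
  step 7. node 2  ⊔preds=[3,5]  new=[4,6]  old=⊥  +wl: 1,4
  step 8. node 0  ⊔preds=[3,4]  new=[3,4]  old=⊥  +wl: 2
  step 9. node 3  ⊔preds=[3,6]  new=[3,6]  old=[4,5]  +wl: 
  step 10. node 1  ⊔preds=[3,6]  new=[2,5]  old=[3,4]  +wl: 0,3
  step 11. node 4  ⊔preds=[3,6]  new=[3,6]  old=[4,5]  +wl: 1
  step 12. node 2  ⊔preds=[2,6]  new=[3,6]  old=[4,6]  +wl: 4
  step 13. node 0  ⊔preds=[2,5]  new=[2,5]  old=[3,4]  +wl: 2
  step 14. node 3  ⊔preds=[2,6]  new=[2,6]  old=[3,6]  +wl: 
  step 15. node 1  ⊔preds=[2,6]  new=[1,5]  old=[2,5]  +wl: 0,3
  step 16. node 4  ⊔preds=[2,6]  new=[2,6]  old=[3,6]  +wl: 1
  step 17. node 2  ⊔preds=[1,6]  new=[2,6]  old=[3,6]  +wl: 4
  step 18. node 0  ⊔preds=[1,5]  new=[1,5]  old=[2,5]  +wl: 2
  step 19. node 3  ⊔preds=[1,6]  new=[1,6]  old=[2,6]  +wl: 
  step 20. node 1  ⊔preds=[1,6]  new=[0,5]  old=[1,5]  +wl: 0,3
  step 21. node 4  ⊔preds=[1,6]  new=[1,6]  old=[2,6]  +wl: 1
  step 22. node 2  ⊔preds=[0,6]  new=[1,6]  old=[2,6]  +wl: 4
  step 23. node 0  ⊔preds=[0,5]  new=[0,5]  old=[1,5]  +wl: 2
  step 24. node 3  ⊔preds=[0,6]  new=[0,6]  old=[1,6]  +wl: 
  step 25. node 1  ⊔preds=[0,6]  new=[-1,5]  old=[0,5]  +wl: 0,3
  step 26. node 4  ⊔preds=[0,6]  new=[0,6]  old=[1,6]  +wl: 1
  step 27. node 2  ⊔preds=[-1,6]  new=[0,6]  old=[1,6]  +wl: 4
  step 28. node 0  ⊔preds=[-1,5]  new=[-1,5]  old=[0,5]  +wl: 2
  step 29. node 3  ⊔preds=[-1,6]  new=[-1,6]  old=[0,6]  +wl: 
  step 30. node 1  ⊔preds=[-1,6]  new=[-2,5]  old=[-1,5]  +wl: 0,3
  step 31. node 4  ⊔preds=[-1,6]  new=[-1,6]  old=[0,6]  +wl: 1
  step 32. node 2  ⊔preds=[-2,6]  new=[-1,6]  old=[0,6]  +wl: 4
  step 33. node 0  ⊔preds=[-2,5]  new=[-2,5]  old=[-1,5]  +wl: 2
  step 34. node 3  ⊔preds=[-2,6]  new=[-2,6]  old=[-1,6]  +wl: 
  step 35. node 1  ⊔preds=[-2,6]  new=[-3,5]  old=[-2,5]  +wl: 0,3
  step 36. node 4  ⊔preds=[-2,6]  new=[-2,6]  old=[-1,6]  +wl: 1
  step 37. node 2  ⊔preds=[-3,6]  new=[-2,6]  old=[-1,6]  +wl: 4
  step 38. node 0  ⊔preds=[-3,5]  new=[-3,5]  old=[-2,5]  +wl: 2
  step 39. node 3  ⊔preds=[-3,6]  new=[-3,6]  old=[-2,6]  +wl: 
  step 40. node 1  ⊔preds=[-3,6]  new=[-4,5]  old=[-3,5]  +wl: 0,3
  step 41. node 4  ⊔preds=[-3,6]  new=[-3,6]  old=[-2,6]  +wl: 1
  step 42. node 2  ⊔preds=[-4,6]  new=[-3,6]  old=[-2,6]  +wl: 4
  step 43. node 0  ⊔preds=[-4,5]  new=[-4,5]  old=[-3,5]  +wl: 2
  step 44. node 3  ⊔preds=[-4,6]  new=[-4,6]  old=[-3,6]  +wl: 
  step 45. node 1  ⊔preds=[-4,6]  new=[-5,5]  old=[-4,5]  +wl: 0,3
  step 46. node 4  ⊔preds=[-4,6]  new=[-4,6]  old=[-3,6]  +wl: 1
  step 47. node 2  ⊔preds=[-5,6]  new=[-4,6]  old=[-3,6]  +wl: 4
  step 48. node 0  ⊔preds=[-5,5]  new=[-5,5]  old=[-4,5]  +wl: 2
  step 49. node 3  ⊔preds=[-5,6]  new=[-5,6]  old=[-4,6]  +wl: 
  step 50. node 1  ⊔preds=[-5,6]  new=[-6,5]  old=[-5,5]  +wl: 0,3
  step 51. node 4  ⊔preds=[-5,6]  new=[-5,6]  old=[-4,6]  +wl: 1
  step 52. node 2  ⊔preds=[-6,6]  new=[-5,6]  old=[-4,6]  +wl: 4
  step 53. node 0  ⊔preds=[-6,5]  new=[-6,5]  old=[-5,5]  +wl: 2
  step 54. node 3  ⊔preds=[-6,6]  new=[-6,6]  old=[-5,6]  +wl: 
  step 55. node 1  ⊔preds=[-6,6]  new=[-6,5]  stable
  step 56. node 4  ⊔preds=[-6,6]  new=[-6,6]  old=[-5,6]  +wl: 1
  step 57. node 2  ⊔preds=[-6,6]  new=[-5,6]  stable
  step 58. node 1  ⊔preds=[-6,6]  new=[-6,5]  stable

Least fixpoint reached:
  node 0: [-6,5]
  node 1: [-6,5]
  node 2: [-5,6]
  node 3: [-6,6]
  node 4: [-6,6]

[-6,5]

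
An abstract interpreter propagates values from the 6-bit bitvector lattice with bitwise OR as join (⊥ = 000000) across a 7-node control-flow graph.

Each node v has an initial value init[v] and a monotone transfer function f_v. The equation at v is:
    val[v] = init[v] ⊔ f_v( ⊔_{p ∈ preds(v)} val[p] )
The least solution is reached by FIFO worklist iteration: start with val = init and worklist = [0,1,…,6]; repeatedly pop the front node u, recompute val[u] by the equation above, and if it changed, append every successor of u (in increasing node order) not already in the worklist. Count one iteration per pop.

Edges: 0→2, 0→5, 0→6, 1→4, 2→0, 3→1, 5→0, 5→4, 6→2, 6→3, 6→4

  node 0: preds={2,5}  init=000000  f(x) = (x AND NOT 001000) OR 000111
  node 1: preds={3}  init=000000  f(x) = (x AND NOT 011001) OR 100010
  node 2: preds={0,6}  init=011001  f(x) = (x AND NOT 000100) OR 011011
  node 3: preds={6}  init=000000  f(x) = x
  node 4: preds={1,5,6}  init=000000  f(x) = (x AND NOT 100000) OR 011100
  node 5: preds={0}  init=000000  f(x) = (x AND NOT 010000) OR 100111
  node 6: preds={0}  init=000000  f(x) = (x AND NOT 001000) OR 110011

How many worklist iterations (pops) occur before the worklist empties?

Worklist (16 pops):
  #1 pop 0: in=011001 → 010111 (was 000000); enqueue []
  #2 pop 1: in=000000 → 100010 (was 000000); enqueue []
  #3 pop 2: in=010111 → 011011 (was 011001); enqueue [0]
  #4 pop 3: in=000000 → 000000 (no change)
  #5 pop 4: in=100010 → 011110 (was 000000); enqueue []
  #6 pop 5: in=010111 → 100111 (was 000000); enqueue [4]
  #7 pop 6: in=010111 → 110111 (was 000000); enqueue [2,3]
  #8 pop 0: in=111111 → 110111 (was 010111); enqueue [5,6]
  #9 pop 4: in=110111 → 011111 (was 011110); enqueue []
  #10 pop 2: in=110111 → 111011 (was 011011); enqueue [0]
  #11 pop 3: in=110111 → 110111 (was 000000); enqueue [1]
  #12 pop 5: in=110111 → 100111 (no change)
  #13 pop 6: in=110111 → 110111 (no change)
  #14 pop 0: in=111111 → 110111 (no change)
  #15 pop 1: in=110111 → 100110 (was 100010); enqueue [4]
  #16 pop 4: in=110111 → 011111 (no change)

Fixpoint:
  val[0] = 110111
  val[1] = 100110
  val[2] = 111011
  val[3] = 110111
  val[4] = 011111
  val[5] = 100111
  val[6] = 110111

16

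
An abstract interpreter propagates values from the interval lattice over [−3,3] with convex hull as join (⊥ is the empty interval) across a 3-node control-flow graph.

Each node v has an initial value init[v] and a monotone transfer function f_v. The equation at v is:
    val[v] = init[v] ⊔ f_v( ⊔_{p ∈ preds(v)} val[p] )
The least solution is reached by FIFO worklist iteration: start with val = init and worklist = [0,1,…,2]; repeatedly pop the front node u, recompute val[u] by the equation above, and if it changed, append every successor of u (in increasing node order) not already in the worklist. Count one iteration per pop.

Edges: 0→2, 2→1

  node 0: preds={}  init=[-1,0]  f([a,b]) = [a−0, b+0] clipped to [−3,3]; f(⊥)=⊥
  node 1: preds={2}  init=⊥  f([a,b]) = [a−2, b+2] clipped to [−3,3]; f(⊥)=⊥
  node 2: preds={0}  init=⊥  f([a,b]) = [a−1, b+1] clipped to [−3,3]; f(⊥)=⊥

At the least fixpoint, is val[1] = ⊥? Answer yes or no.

Trace (4 dequeues):
  [1] u=0 | in ⊥ | out [-1,0] | ==
  [2] u=1 | in ⊥ | out ⊥ | ==
  [3] u=2 | in [-1,0] | out [-2,1] | prev ⊥ | push {1}
  [4] u=1 | in [-2,1] | out [-3,3] | prev ⊥ | push {}

Converged values:
  [0] [-1,0]
  [1] [-3,3]
  [2] [-2,1]

no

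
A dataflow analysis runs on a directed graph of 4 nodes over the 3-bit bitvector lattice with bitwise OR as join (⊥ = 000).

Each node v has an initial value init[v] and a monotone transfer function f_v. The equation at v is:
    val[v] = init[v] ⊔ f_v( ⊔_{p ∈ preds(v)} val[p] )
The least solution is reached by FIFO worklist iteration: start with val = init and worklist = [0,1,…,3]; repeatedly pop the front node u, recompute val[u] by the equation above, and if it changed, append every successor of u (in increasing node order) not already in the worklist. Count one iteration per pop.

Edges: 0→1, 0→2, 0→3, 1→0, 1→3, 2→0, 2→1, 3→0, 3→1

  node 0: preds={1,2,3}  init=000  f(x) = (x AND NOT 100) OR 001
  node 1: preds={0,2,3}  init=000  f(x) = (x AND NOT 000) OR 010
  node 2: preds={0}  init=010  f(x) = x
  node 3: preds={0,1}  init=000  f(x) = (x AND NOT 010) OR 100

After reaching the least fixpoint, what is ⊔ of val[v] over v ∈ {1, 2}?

111

Worklist (8 pops):
  #1 pop 0: in=010 → 011 (was 000); enqueue []
  #2 pop 1: in=011 → 011 (was 000); enqueue [0]
  #3 pop 2: in=011 → 011 (was 010); enqueue [1]
  #4 pop 3: in=011 → 101 (was 000); enqueue []
  #5 pop 0: in=111 → 011 (no change)
  #6 pop 1: in=111 → 111 (was 011); enqueue [0,3]
  #7 pop 0: in=111 → 011 (no change)
  #8 pop 3: in=111 → 101 (no change)

Fixpoint:
  val[0] = 011
  val[1] = 111
  val[2] = 011
  val[3] = 101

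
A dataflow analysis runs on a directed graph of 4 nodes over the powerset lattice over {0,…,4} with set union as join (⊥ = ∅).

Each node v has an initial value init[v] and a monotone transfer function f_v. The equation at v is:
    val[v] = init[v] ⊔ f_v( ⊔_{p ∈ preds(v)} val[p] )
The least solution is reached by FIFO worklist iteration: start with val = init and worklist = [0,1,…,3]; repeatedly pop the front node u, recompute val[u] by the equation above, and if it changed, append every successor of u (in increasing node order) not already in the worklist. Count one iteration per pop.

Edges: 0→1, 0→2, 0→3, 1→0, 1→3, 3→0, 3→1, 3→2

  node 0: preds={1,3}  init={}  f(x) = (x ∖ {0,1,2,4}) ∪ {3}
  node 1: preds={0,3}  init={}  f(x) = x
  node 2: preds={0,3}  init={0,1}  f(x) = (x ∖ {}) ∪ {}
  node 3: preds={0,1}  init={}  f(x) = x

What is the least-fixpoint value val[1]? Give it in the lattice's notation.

Iteration log — 7 steps:
  step 1. node 0  ⊔preds={}  new={3}  old={}  +wl: 
  step 2. node 1  ⊔preds={3}  new={3}  old={}  +wl: 0
  step 3. node 2  ⊔preds={3}  new={0,1,3}  old={0,1}  +wl: 
  step 4. node 3  ⊔preds={3}  new={3}  old={}  +wl: 1,2
  step 5. node 0  ⊔preds={3}  new={3}  stable
  step 6. node 1  ⊔preds={3}  new={3}  stable
  step 7. node 2  ⊔preds={3}  new={0,1,3}  stable

Least fixpoint reached:
  node 0: {3}
  node 1: {3}
  node 2: {0,1,3}
  node 3: {3}

{3}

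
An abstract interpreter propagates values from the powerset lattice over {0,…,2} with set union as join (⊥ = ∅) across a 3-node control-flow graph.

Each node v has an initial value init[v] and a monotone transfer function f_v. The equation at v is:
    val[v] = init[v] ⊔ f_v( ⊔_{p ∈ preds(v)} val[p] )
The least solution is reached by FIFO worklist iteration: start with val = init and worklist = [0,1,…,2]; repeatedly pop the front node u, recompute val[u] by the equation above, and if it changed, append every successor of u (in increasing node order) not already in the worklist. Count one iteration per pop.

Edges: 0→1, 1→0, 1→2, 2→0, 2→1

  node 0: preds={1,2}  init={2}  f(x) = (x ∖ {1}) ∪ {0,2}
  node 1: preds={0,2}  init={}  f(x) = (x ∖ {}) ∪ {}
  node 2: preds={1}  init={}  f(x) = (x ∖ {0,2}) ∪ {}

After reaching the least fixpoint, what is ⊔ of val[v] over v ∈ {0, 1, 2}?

Iteration log — 4 steps:
  step 1. node 0  ⊔preds={}  new={0,2}  old={2}  +wl: 
  step 2. node 1  ⊔preds={0,2}  new={0,2}  old={}  +wl: 0
  step 3. node 2  ⊔preds={0,2}  new={}  stable
  step 4. node 0  ⊔preds={0,2}  new={0,2}  stable

Least fixpoint reached:
  node 0: {0,2}
  node 1: {0,2}
  node 2: {}

{0,2}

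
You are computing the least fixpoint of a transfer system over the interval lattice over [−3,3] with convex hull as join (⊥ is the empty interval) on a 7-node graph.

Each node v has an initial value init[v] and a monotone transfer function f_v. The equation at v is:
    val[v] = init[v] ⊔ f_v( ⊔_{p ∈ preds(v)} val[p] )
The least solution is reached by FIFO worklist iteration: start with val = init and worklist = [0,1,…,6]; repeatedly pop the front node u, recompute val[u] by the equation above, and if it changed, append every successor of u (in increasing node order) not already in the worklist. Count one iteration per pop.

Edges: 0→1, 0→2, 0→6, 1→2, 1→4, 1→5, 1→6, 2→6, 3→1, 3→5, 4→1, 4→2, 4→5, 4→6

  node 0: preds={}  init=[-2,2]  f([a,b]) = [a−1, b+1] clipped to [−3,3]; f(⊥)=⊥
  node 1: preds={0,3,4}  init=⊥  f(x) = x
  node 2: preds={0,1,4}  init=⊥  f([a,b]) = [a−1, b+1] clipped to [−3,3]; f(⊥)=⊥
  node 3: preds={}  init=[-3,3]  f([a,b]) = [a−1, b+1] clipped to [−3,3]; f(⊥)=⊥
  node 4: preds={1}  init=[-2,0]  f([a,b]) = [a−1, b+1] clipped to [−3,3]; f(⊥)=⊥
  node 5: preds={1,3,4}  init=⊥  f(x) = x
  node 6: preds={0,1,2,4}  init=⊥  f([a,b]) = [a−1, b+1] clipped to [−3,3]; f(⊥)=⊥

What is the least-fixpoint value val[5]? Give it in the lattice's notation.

[-3,3]

Trace (9 dequeues):
  [1] u=0 | in ⊥ | out [-2,2] | ==
  [2] u=1 | in [-3,3] | out [-3,3] | prev ⊥ | push {}
  [3] u=2 | in [-3,3] | out [-3,3] | prev ⊥ | push {}
  [4] u=3 | in ⊥ | out [-3,3] | ==
  [5] u=4 | in [-3,3] | out [-3,3] | prev [-2,0] | push {1,2}
  [6] u=5 | in [-3,3] | out [-3,3] | prev ⊥ | push {}
  [7] u=6 | in [-3,3] | out [-3,3] | prev ⊥ | push {}
  [8] u=1 | in [-3,3] | out [-3,3] | ==
  [9] u=2 | in [-3,3] | out [-3,3] | ==

Converged values:
  [0] [-2,2]
  [1] [-3,3]
  [2] [-3,3]
  [3] [-3,3]
  [4] [-3,3]
  [5] [-3,3]
  [6] [-3,3]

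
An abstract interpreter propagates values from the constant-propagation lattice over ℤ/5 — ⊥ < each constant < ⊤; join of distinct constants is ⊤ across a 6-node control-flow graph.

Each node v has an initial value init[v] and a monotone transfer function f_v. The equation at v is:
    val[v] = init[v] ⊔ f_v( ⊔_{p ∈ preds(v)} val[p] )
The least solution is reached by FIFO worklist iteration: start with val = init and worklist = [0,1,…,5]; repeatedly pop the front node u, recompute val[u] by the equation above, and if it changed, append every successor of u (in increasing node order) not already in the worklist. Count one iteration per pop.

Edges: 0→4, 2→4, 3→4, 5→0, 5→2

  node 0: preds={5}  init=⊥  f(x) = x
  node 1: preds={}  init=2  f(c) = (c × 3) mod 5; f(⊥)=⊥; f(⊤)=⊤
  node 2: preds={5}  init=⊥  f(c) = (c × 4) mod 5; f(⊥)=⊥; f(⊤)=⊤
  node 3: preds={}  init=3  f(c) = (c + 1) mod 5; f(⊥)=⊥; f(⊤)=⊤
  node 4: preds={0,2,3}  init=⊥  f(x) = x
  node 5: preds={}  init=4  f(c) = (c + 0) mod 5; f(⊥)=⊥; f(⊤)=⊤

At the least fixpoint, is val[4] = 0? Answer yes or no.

no

Iteration log — 6 steps:
  step 1. node 0  ⊔preds=4  new=4  old=⊥  +wl: 
  step 2. node 1  ⊔preds=⊥  new=2  stable
  step 3. node 2  ⊔preds=4  new=1  old=⊥  +wl: 
  step 4. node 3  ⊔preds=⊥  new=3  stable
  step 5. node 4  ⊔preds=⊤  new=⊤  old=⊥  +wl: 
  step 6. node 5  ⊔preds=⊥  new=4  stable

Least fixpoint reached:
  node 0: 4
  node 1: 2
  node 2: 1
  node 3: 3
  node 4: ⊤
  node 5: 4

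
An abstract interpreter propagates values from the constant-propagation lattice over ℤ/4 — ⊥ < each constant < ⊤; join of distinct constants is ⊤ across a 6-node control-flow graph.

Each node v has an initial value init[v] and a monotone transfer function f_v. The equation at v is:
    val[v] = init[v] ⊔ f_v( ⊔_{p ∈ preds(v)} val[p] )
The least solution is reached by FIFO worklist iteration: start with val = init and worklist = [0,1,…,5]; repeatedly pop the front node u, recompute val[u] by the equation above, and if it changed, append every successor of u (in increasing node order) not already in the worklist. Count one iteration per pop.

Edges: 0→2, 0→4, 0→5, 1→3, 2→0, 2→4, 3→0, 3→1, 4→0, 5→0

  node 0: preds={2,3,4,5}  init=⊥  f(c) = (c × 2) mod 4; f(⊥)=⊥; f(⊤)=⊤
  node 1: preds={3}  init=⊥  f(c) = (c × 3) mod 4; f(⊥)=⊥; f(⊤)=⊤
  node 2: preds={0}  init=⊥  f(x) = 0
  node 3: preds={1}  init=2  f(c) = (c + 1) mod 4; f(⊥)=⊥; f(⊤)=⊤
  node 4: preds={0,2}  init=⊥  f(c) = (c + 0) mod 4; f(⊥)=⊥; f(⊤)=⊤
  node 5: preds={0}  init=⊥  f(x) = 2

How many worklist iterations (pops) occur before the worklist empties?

Trace (13 dequeues):
  [1] u=0 | in 2 | out 0 | prev ⊥ | push {}
  [2] u=1 | in 2 | out 2 | prev ⊥ | push {}
  [3] u=2 | in 0 | out 0 | prev ⊥ | push {0}
  [4] u=3 | in 2 | out ⊤ | prev 2 | push {1}
  [5] u=4 | in 0 | out 0 | prev ⊥ | push {}
  [6] u=5 | in 0 | out 2 | prev ⊥ | push {}
  [7] u=0 | in ⊤ | out ⊤ | prev 0 | push {2,4,5}
  [8] u=1 | in ⊤ | out ⊤ | prev 2 | push {3}
  [9] u=2 | in ⊤ | out 0 | ==
  [10] u=4 | in ⊤ | out ⊤ | prev 0 | push {0}
  [11] u=5 | in ⊤ | out 2 | ==
  [12] u=3 | in ⊤ | out ⊤ | ==
  [13] u=0 | in ⊤ | out ⊤ | ==

Converged values:
  [0] ⊤
  [1] ⊤
  [2] 0
  [3] ⊤
  [4] ⊤
  [5] 2

13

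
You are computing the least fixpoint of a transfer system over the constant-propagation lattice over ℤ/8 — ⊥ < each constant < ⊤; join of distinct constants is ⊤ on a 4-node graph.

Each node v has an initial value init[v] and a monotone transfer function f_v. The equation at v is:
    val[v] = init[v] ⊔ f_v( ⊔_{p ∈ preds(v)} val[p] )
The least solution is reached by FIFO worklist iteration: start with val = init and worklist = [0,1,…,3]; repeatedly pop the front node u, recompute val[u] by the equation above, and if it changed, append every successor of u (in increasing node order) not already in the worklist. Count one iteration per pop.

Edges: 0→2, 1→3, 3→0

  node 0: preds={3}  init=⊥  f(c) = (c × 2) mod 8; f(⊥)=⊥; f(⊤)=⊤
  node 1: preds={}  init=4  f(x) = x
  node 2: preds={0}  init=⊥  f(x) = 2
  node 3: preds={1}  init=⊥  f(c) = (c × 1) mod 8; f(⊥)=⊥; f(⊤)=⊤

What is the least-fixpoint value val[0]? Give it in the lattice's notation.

0

Iteration log — 6 steps:
  step 1. node 0  ⊔preds=⊥  new=⊥  stable
  step 2. node 1  ⊔preds=⊥  new=4  stable
  step 3. node 2  ⊔preds=⊥  new=2  old=⊥  +wl: 
  step 4. node 3  ⊔preds=4  new=4  old=⊥  +wl: 0
  step 5. node 0  ⊔preds=4  new=0  old=⊥  +wl: 2
  step 6. node 2  ⊔preds=0  new=2  stable

Least fixpoint reached:
  node 0: 0
  node 1: 4
  node 2: 2
  node 3: 4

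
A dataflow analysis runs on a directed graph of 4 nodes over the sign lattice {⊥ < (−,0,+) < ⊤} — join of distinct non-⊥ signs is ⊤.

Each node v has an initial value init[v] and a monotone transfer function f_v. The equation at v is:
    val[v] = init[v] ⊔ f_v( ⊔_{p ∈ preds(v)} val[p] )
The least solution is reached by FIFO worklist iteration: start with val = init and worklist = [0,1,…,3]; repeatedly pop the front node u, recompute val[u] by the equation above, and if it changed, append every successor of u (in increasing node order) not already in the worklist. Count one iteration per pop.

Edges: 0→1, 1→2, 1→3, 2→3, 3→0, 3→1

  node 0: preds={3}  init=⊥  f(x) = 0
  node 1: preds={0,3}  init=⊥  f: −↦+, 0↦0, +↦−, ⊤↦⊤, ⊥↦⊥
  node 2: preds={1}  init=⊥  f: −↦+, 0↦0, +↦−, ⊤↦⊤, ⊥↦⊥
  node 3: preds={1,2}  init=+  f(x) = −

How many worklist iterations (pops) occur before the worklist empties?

Trace (6 dequeues):
  [1] u=0 | in + | out 0 | prev ⊥ | push {}
  [2] u=1 | in ⊤ | out ⊤ | prev ⊥ | push {}
  [3] u=2 | in ⊤ | out ⊤ | prev ⊥ | push {}
  [4] u=3 | in ⊤ | out ⊤ | prev + | push {0,1}
  [5] u=0 | in ⊤ | out 0 | ==
  [6] u=1 | in ⊤ | out ⊤ | ==

Converged values:
  [0] 0
  [1] ⊤
  [2] ⊤
  [3] ⊤

6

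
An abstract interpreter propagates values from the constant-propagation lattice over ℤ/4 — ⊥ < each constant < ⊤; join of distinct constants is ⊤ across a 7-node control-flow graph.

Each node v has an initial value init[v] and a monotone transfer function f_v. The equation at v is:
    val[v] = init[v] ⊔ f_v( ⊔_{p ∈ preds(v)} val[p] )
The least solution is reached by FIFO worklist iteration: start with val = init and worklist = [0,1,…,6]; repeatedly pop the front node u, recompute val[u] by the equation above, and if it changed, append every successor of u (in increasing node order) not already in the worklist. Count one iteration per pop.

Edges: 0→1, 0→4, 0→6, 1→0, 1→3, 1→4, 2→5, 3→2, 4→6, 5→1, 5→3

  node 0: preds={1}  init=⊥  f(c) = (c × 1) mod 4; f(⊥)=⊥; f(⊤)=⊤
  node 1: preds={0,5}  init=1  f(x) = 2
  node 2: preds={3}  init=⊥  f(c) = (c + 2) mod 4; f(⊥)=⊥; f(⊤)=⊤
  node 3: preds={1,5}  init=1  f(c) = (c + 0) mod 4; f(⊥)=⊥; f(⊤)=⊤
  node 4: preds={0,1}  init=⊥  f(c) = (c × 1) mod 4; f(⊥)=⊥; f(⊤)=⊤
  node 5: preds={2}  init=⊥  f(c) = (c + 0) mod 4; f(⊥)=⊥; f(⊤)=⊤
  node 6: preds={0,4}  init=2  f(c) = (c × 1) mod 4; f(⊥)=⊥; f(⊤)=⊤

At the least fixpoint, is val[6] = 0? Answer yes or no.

Trace (16 dequeues):
  [1] u=0 | in 1 | out 1 | prev ⊥ | push {}
  [2] u=1 | in 1 | out ⊤ | prev 1 | push {0}
  [3] u=2 | in 1 | out 3 | prev ⊥ | push {}
  [4] u=3 | in ⊤ | out ⊤ | prev 1 | push {2}
  [5] u=4 | in ⊤ | out ⊤ | prev ⊥ | push {}
  [6] u=5 | in 3 | out 3 | prev ⊥ | push {1,3}
  [7] u=6 | in ⊤ | out ⊤ | prev 2 | push {}
  [8] u=0 | in ⊤ | out ⊤ | prev 1 | push {4,6}
  [9] u=2 | in ⊤ | out ⊤ | prev 3 | push {5}
  [10] u=1 | in ⊤ | out ⊤ | ==
  [11] u=3 | in ⊤ | out ⊤ | ==
  [12] u=4 | in ⊤ | out ⊤ | ==
  [13] u=6 | in ⊤ | out ⊤ | ==
  [14] u=5 | in ⊤ | out ⊤ | prev 3 | push {1,3}
  [15] u=1 | in ⊤ | out ⊤ | ==
  [16] u=3 | in ⊤ | out ⊤ | ==

Converged values:
  [0] ⊤
  [1] ⊤
  [2] ⊤
  [3] ⊤
  [4] ⊤
  [5] ⊤
  [6] ⊤

no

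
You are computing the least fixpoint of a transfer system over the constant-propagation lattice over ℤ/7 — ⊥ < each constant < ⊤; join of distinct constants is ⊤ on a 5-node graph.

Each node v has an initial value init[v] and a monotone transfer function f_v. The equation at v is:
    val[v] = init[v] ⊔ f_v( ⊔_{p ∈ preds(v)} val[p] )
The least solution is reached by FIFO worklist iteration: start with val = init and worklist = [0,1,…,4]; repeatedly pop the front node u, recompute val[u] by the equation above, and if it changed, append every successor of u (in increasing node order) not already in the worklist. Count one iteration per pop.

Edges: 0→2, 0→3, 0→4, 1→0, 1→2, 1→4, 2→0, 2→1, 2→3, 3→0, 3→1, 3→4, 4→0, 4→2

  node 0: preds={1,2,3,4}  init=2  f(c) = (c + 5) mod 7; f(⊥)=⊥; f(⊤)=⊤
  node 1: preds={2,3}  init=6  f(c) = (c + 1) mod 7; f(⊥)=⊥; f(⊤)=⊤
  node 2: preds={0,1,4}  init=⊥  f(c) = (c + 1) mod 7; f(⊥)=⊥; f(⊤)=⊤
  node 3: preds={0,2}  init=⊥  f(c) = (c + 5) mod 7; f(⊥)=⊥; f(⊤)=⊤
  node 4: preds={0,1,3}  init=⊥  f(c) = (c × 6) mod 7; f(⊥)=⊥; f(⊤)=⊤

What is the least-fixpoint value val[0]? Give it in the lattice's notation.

Trace (10 dequeues):
  [1] u=0 | in 6 | out ⊤ | prev 2 | push {}
  [2] u=1 | in ⊥ | out 6 | ==
  [3] u=2 | in ⊤ | out ⊤ | prev ⊥ | push {0,1}
  [4] u=3 | in ⊤ | out ⊤ | prev ⊥ | push {}
  [5] u=4 | in ⊤ | out ⊤ | prev ⊥ | push {2}
  [6] u=0 | in ⊤ | out ⊤ | ==
  [7] u=1 | in ⊤ | out ⊤ | prev 6 | push {0,4}
  [8] u=2 | in ⊤ | out ⊤ | ==
  [9] u=0 | in ⊤ | out ⊤ | ==
  [10] u=4 | in ⊤ | out ⊤ | ==

Converged values:
  [0] ⊤
  [1] ⊤
  [2] ⊤
  [3] ⊤
  [4] ⊤

⊤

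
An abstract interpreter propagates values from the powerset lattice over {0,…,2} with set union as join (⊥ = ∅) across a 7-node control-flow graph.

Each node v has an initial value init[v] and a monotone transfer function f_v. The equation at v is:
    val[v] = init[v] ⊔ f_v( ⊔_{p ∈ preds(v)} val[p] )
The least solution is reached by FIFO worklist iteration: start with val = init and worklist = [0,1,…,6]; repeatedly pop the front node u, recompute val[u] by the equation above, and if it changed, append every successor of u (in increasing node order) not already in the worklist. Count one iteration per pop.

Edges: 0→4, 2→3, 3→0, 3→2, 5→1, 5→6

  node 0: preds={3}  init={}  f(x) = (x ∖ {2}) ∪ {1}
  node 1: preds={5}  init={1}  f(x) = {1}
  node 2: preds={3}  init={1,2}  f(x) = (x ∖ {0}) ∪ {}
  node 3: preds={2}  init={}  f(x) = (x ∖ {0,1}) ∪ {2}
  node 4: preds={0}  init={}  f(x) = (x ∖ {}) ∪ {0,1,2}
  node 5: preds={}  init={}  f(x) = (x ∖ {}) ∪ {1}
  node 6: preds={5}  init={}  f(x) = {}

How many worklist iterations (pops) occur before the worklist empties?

10

Worklist (10 pops):
  #1 pop 0: in={} → {1} (was {}); enqueue []
  #2 pop 1: in={} → {1} (no change)
  #3 pop 2: in={} → {1,2} (no change)
  #4 pop 3: in={1,2} → {2} (was {}); enqueue [0,2]
  #5 pop 4: in={1} → {0,1,2} (was {}); enqueue []
  #6 pop 5: in={} → {1} (was {}); enqueue [1]
  #7 pop 6: in={1} → {} (no change)
  #8 pop 0: in={2} → {1} (no change)
  #9 pop 2: in={2} → {1,2} (no change)
  #10 pop 1: in={1} → {1} (no change)

Fixpoint:
  val[0] = {1}
  val[1] = {1}
  val[2] = {1,2}
  val[3] = {2}
  val[4] = {0,1,2}
  val[5] = {1}
  val[6] = {}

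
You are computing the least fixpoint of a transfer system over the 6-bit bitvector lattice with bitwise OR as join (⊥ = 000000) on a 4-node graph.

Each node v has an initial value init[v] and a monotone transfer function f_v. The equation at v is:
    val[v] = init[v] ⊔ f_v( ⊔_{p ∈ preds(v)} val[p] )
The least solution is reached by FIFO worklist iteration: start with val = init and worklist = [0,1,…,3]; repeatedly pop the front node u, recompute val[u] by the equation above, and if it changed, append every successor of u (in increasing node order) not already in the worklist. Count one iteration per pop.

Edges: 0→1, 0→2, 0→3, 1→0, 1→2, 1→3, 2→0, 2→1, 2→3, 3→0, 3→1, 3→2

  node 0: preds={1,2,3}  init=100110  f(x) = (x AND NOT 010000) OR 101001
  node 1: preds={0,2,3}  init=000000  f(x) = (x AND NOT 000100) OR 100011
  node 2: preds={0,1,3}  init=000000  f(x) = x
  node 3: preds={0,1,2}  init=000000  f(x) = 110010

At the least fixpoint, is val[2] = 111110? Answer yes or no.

Trace (10 dequeues):
  [1] u=0 | in 000000 | out 101111 | prev 100110 | push {}
  [2] u=1 | in 101111 | out 101011 | prev 000000 | push {0}
  [3] u=2 | in 101111 | out 101111 | prev 000000 | push {1}
  [4] u=3 | in 101111 | out 110010 | prev 000000 | push {2}
  [5] u=0 | in 111111 | out 101111 | ==
  [6] u=1 | in 111111 | out 111011 | prev 101011 | push {0,3}
  [7] u=2 | in 111111 | out 111111 | prev 101111 | push {1}
  [8] u=0 | in 111111 | out 101111 | ==
  [9] u=3 | in 111111 | out 110010 | ==
  [10] u=1 | in 111111 | out 111011 | ==

Converged values:
  [0] 101111
  [1] 111011
  [2] 111111
  [3] 110010

no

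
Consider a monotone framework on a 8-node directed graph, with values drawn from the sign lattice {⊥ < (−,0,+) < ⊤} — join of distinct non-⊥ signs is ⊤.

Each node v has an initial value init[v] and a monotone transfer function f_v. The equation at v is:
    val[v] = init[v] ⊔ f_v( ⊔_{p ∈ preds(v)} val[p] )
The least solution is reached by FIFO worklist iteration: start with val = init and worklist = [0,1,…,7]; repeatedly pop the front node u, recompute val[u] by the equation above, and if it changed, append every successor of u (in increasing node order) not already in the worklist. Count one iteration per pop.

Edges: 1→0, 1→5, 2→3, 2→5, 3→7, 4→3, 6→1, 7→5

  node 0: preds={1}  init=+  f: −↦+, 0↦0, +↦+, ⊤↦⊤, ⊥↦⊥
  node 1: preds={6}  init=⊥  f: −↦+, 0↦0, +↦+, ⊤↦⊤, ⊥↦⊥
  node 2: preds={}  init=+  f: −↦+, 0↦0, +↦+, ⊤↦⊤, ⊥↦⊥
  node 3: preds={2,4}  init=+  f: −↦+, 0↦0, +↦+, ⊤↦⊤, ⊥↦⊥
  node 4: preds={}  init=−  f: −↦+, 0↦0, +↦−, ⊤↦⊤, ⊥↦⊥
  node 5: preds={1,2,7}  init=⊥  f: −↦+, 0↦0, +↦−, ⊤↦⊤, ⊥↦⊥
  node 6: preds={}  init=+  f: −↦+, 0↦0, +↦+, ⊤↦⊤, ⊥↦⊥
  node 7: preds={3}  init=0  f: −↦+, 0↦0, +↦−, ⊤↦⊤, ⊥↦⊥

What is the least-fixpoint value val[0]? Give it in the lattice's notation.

Trace (10 dequeues):
  [1] u=0 | in ⊥ | out + | ==
  [2] u=1 | in + | out + | prev ⊥ | push {0}
  [3] u=2 | in ⊥ | out + | ==
  [4] u=3 | in ⊤ | out ⊤ | prev + | push {}
  [5] u=4 | in ⊥ | out − | ==
  [6] u=5 | in ⊤ | out ⊤ | prev ⊥ | push {}
  [7] u=6 | in ⊥ | out + | ==
  [8] u=7 | in ⊤ | out ⊤ | prev 0 | push {5}
  [9] u=0 | in + | out + | ==
  [10] u=5 | in ⊤ | out ⊤ | ==

Converged values:
  [0] +
  [1] +
  [2] +
  [3] ⊤
  [4] −
  [5] ⊤
  [6] +
  [7] ⊤

+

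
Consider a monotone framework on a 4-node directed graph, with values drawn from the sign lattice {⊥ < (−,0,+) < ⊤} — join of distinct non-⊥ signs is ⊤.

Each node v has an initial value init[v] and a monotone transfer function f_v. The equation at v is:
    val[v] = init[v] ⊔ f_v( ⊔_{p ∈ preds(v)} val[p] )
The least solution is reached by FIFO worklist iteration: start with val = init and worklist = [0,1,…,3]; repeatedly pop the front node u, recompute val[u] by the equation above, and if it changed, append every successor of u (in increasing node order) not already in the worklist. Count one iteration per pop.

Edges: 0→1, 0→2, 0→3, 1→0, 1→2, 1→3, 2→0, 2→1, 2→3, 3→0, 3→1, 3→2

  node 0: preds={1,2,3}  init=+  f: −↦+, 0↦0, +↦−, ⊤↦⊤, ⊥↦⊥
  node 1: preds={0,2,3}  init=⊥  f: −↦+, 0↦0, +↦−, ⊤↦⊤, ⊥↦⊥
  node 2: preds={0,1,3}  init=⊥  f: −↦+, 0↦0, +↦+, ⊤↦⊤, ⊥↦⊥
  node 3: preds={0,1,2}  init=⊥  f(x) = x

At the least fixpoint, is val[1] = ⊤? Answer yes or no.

yes

Iteration log — 9 steps:
  step 1. node 0  ⊔preds=⊥  new=+  stable
  step 2. node 1  ⊔preds=+  new=−  old=⊥  +wl: 0
  step 3. node 2  ⊔preds=⊤  new=⊤  old=⊥  +wl: 1
  step 4. node 3  ⊔preds=⊤  new=⊤  old=⊥  +wl: 2
  step 5. node 0  ⊔preds=⊤  new=⊤  old=+  +wl: 3
  step 6. node 1  ⊔preds=⊤  new=⊤  old=−  +wl: 0
  step 7. node 2  ⊔preds=⊤  new=⊤  stable
  step 8. node 3  ⊔preds=⊤  new=⊤  stable
  step 9. node 0  ⊔preds=⊤  new=⊤  stable

Least fixpoint reached:
  node 0: ⊤
  node 1: ⊤
  node 2: ⊤
  node 3: ⊤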